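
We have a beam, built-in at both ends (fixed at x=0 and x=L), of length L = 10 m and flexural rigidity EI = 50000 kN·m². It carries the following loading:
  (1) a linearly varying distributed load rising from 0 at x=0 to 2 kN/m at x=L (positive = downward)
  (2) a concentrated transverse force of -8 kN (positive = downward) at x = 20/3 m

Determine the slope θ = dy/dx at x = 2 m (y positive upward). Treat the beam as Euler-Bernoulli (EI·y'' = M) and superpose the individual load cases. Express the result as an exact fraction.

θ(2) = 2/421875 rad

Load 1 — triangular load w₀=2 kN/m (0→w₀ over full span):
  θ_1 = -w₀(2x(L-x)(L-2x)(x+2L)+x²(L-x)²)/(120LEI) = -2·(2·2·(10-2)·(10-2·2)·(2+2·10)+2²·(10-2)²)/(120·10·50000) = -7/46875 rad
Load 2 — point force P=-8 kN at a=20/3 m (b=L-a=10/3):
  θ_2 = -Pb²x(2aL-(3a+b)x)/(2L³EI)  [x≤a] = -(-8)·(10/3)²·2·(2·(20/3)·10-(3·(20/3)+(10/3))·2)/(2·10³·50000) = 13/84375 rad
Superposition: θ = Σ θ_i = 2/421875 rad ≈ 0.000005 rad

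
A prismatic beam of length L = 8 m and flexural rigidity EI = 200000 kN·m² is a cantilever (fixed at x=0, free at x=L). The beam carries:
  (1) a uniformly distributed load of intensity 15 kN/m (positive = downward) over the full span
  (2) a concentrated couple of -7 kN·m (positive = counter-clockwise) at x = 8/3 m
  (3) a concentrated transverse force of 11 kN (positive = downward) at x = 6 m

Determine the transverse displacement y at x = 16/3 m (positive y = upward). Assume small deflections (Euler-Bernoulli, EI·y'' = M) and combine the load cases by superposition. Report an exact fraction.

Load 1 — uniform load w=15 kN/m over full span:
  y_1 = -wx²(x²-4Lx+6L²)/(24EI) = -15·(16/3)²·((16/3)²-4·8·(16/3)+6·8²)/(24·200000) = -1088/50625 m
Load 2 — applied couple M₀=-7 kN·m at a=8/3 m (b=L-a=16/3):
  y_2 = M₀a(2x-a)/(2EI)  [x>a] = (-7)·(8/3)·(2·(16/3)-(8/3))/(2·200000) = -7/18750 m
Load 3 — point force P=11 kN at a=6 m (b=L-a=2):
  y_3 = -Px²(3a-x)/(6EI)  [x≤a] = -11·(16/3)²·(3·6-(16/3))/(6·200000) = -836/253125 m
Superposition: y = Σ y_i = -4247/168750 m ≈ -0.025167 m

y(16/3) = -4247/168750 m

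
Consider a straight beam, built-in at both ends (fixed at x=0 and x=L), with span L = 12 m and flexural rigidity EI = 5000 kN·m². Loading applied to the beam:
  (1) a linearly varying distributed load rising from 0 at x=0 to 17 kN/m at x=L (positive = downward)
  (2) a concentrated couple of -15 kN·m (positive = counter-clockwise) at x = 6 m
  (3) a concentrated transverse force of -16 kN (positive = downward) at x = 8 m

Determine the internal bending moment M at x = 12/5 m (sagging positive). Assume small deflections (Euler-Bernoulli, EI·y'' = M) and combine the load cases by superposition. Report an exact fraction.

Load 1 — triangular load w₀=17 kN/m (0→w₀ over full span):
  M_1 = 3w₀Lx/20 - w₀L²/30 - w₀x³/(6L) = 3·17·12·(12/5)/20 - 17·12²/30 - 17·(12/5)³/(6·12) = -1428/125 kN·m
Load 2 — applied couple M₀=-15 kN·m at a=6 m (b=L-a=6):
  M_2 = R_Ax - M_A  [x≤a] with R_A=-15/8, M_A=-15/4 = (-15/8)·(12/5) - (-15/4) = -3/4 kN·m
Load 3 — point force P=-16 kN at a=8 m (b=L-a=4):
  M_3 = Pb²(3a+b)x/L³ - Pab²/L²  [x≤a] = (-16)·4²·(3·8+4)·(12/5)/12³ - (-16)·8·4²/12² = 64/15 kN·m
Superposition: M = Σ M_i = -11861/1500 kN·m ≈ -7.907333 kN·m

M(12/5) = -11861/1500 kN·m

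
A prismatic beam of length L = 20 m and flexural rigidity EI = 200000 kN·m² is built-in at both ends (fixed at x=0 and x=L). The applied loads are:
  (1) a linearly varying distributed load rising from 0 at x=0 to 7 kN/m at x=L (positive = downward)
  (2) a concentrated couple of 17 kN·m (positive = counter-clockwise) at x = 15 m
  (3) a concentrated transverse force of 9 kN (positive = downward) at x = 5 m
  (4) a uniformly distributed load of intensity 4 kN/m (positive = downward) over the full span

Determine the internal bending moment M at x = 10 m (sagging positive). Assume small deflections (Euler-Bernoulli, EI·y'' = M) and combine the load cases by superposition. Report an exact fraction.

Load 1 — triangular load w₀=7 kN/m (0→w₀ over full span):
  M_1 = 3w₀Lx/20 - w₀L²/30 - w₀x³/(6L) = 3·7·20·10/20 - 7·20²/30 - 7·10³/(6·20) = 175/3 kN·m
Load 2 — applied couple M₀=17 kN·m at a=15 m (b=L-a=5):
  M_2 = R_Ax - M_A  [x≤a] with R_A=153/160, M_A=85/16 = (153/160)·10 - (85/16) = 17/4 kN·m
Load 3 — point force P=9 kN at a=5 m (b=L-a=15):
  M_3 = Pa²(a+3b)(L-x)/L³ - Pa²b/L²  [x>a] = 9·5²·(5+3·15)·(20-10)/20³ - 9·5²·15/20² = 45/8 kN·m
Load 4 — uniform load w=4 kN/m over full span:
  M_4 = wLx/2 - wL²/12 - wx²/2 = 4·20·10/2 - 4·20²/12 - 4·10²/2 = 200/3 kN·m
Superposition: M = Σ M_i = 1079/8 kN·m ≈ 134.875000 kN·m

M(10) = 1079/8 kN·m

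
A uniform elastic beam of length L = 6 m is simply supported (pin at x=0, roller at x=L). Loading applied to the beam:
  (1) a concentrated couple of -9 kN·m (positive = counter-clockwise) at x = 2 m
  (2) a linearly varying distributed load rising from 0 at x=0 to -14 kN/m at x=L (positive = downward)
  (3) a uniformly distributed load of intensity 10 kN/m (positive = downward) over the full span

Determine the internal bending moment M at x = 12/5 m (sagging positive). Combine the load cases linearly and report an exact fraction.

M(12/5) = 2547/125 kN·m

Load 1 — applied couple M₀=-9 kN·m at a=2 m (b=L-a=4):
  M_1 = M₀x/L - M₀  [x>a] = (-9)·(12/5)/6 - (-9) = 27/5 kN·m
Load 2 — triangular load w₀=-14 kN/m (0→w₀ over full span):
  M_2 = w₀Lx/6 - w₀x³/(6L) = (-14)·6·(12/5)/6 - (-14)·(12/5)³/(6·6) = -3528/125 kN·m
Load 3 — uniform load w=10 kN/m over full span:
  M_3 = wx(L-x)/2 = 10·(12/5)·(6-(12/5))/2 = 216/5 kN·m
Superposition: M = Σ M_i = 2547/125 kN·m ≈ 20.376000 kN·m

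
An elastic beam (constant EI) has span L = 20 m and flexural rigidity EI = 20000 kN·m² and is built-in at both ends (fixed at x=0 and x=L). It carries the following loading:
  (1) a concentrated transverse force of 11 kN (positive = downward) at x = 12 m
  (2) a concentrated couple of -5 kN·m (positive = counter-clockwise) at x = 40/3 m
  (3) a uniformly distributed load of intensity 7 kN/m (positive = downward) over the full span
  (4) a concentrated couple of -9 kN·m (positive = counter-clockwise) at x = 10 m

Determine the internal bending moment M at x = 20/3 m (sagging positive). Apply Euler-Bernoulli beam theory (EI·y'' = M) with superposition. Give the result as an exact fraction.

M(20/3) = 71699/900 kN·m

Load 1 — point force P=11 kN at a=12 m (b=L-a=8):
  M_1 = Pb²(3a+b)x/L³ - Pab²/L²  [x≤a] = 11·8²·(3·12+8)·(20/3)/20³ - 11·12·8²/20² = 352/75 kN·m
Load 2 — applied couple M₀=-5 kN·m at a=40/3 m (b=L-a=20/3):
  M_2 = R_Ax - M_A  [x≤a] with R_A=-1/3, M_A=-5/3 = (-1/3)·(20/3) - (-5/3) = -5/9 kN·m
Load 3 — uniform load w=7 kN/m over full span:
  M_3 = wLx/2 - wL²/12 - wx²/2 = 7·20·(20/3)/2 - 7·20²/12 - 7·(20/3)²/2 = 700/9 kN·m
Load 4 — applied couple M₀=-9 kN·m at a=10 m (b=L-a=10):
  M_4 = R_Ax - M_A  [x≤a] with R_A=-27/40, M_A=-9/4 = (-27/40)·(20/3) - (-9/4) = -9/4 kN·m
Superposition: M = Σ M_i = 71699/900 kN·m ≈ 79.665556 kN·m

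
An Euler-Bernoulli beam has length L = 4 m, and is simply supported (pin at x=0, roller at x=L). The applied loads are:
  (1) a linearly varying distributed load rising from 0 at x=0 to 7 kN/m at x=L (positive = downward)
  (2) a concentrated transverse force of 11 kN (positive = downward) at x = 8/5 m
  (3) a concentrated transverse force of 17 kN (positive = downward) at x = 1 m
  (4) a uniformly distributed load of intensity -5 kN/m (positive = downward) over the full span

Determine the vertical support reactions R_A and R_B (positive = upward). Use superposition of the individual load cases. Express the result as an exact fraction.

R_A = 841/60 kN, R_B = 479/60 kN

Load 1 — triangular load w₀=7 kN/m (0→w₀ over full span):
  R_A = w₀L/6 = 7·4/6 = 14/3 kN
  R_B = w₀L/3 = 7·4/3 = 28/3 kN
Load 2 — point force P=11 kN at a=8/5 m (b=L-a=12/5):
  R_A = Pb/L = 11·(12/5)/4 = 33/5 kN
  R_B = Pa/L = 11·(8/5)/4 = 22/5 kN
Load 3 — point force P=17 kN at a=1 m (b=L-a=3):
  R_A = Pb/L = 17·3/4 = 51/4 kN
  R_B = Pa/L = 17·1/4 = 17/4 kN
Load 4 — uniform load w=-5 kN/m over full span:
  R_A = wL/2 = (-5)·4/2 = -10 kN
  R_B = wL/2 = (-5)·4/2 = -10 kN
Superposition: R_A = 841/60 kN, R_B = 479/60 kN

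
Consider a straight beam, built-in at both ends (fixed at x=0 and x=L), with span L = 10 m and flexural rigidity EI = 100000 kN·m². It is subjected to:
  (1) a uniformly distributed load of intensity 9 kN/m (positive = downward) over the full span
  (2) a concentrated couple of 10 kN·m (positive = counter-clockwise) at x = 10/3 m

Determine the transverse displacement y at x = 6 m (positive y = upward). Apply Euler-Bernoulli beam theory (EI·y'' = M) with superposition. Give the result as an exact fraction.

Load 1 — uniform load w=9 kN/m over full span:
  y_1 = -wx²(L-x)²/(24EI) = -9·6²·(10-6)²/(24·100000) = -27/12500 m
Load 2 — applied couple M₀=10 kN·m at a=10/3 m (b=L-a=20/3):
  y_2 = (R_Ax³/6 - M_Ax²/2 - M₀(x-a)²/2)/EI  [x>a] with R_A=4/3, M_A=0 = ((4/3)·6³/6 - 0·6²/2 - 10·(6-(10/3))²/2)/100000 = 7/56250 m
Superposition: y = Σ y_i = -229/112500 m ≈ -0.002036 m

y(6) = -229/112500 m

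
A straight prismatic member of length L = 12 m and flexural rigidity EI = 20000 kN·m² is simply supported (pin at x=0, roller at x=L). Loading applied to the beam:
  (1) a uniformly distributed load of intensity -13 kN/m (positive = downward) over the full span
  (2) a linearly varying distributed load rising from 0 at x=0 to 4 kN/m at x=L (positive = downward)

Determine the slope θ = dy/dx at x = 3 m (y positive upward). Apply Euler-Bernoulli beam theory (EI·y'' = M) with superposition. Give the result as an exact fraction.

θ(3) = 21759/800000 rad

Load 1 — uniform load w=-13 kN/m over full span:
  θ_1 = -w(L³-6Lx²+4x³)/(24EI) = -(-13)·(12³-6·12·3²+4·3³)/(24·20000) = 1287/40000 rad
Load 2 — triangular load w₀=4 kN/m (0→w₀ over full span):
  θ_2 = -w₀(7L⁴-30L²x²+15x⁴)/(360LEI) = -4·(7·12⁴-30·12²·3²+15·3⁴)/(360·12·20000) = -3981/800000 rad
Superposition: θ = Σ θ_i = 21759/800000 rad ≈ 0.027199 rad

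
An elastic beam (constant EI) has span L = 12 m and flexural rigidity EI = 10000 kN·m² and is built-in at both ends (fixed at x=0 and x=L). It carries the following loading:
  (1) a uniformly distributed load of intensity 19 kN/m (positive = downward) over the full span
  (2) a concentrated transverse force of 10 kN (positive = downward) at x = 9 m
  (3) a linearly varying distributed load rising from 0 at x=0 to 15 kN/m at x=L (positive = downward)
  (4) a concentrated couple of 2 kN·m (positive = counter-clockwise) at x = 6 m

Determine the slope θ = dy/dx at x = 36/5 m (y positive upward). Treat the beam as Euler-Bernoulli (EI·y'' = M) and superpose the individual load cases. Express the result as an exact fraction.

Load 1 — uniform load w=19 kN/m over full span:
  θ_1 = -wx(L-x)(L-2x)/(12EI) = -19·(36/5)·(12-(36/5))·(12-2·(36/5))/(12·10000) = 1026/78125 rad
Load 2 — point force P=10 kN at a=9 m (b=L-a=3):
  θ_2 = -Pb²x(2aL-(3a+b)x)/(2L³EI)  [x≤a] = -10·3²·(36/5)·(2·9·12-(3·9+3)·(36/5))/(2·12³·10000) = 0 rad
Load 3 — triangular load w₀=15 kN/m (0→w₀ over full span):
  θ_3 = -w₀(2x(L-x)(L-2x)(x+2L)+x²(L-x)²)/(120LEI) = -15·(2·(36/5)·(12-(36/5))·(12-2·(36/5))·((36/5)+2·12)+(36/5)²·(12-(36/5))²)/(120·12·10000) = 324/78125 rad
Load 4 — applied couple M₀=2 kN·m at a=6 m (b=L-a=6):
  θ_4 = (R_Ax²/2 - M_Ax - M₀(x-a))/EI  [x>a] with R_A=1/4, M_A=1/2 = ((1/4)·(36/5)²/2 - (1/2)·(36/5) - 2·((36/5)-6))/10000 = 3/62500 rad
Superposition: θ = Σ θ_i = 1083/62500 rad ≈ 0.017328 rad

θ(36/5) = 1083/62500 rad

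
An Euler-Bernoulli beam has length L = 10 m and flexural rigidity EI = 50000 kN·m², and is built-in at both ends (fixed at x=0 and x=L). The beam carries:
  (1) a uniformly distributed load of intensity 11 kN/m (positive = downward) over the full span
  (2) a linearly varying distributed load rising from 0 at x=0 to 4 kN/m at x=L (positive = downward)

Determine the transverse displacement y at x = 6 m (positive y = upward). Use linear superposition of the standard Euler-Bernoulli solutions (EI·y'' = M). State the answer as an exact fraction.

Load 1 — uniform load w=11 kN/m over full span:
  y_1 = -wx²(L-x)²/(24EI) = -11·6²·(10-6)²/(24·50000) = -33/6250 m
Load 2 — triangular load w₀=4 kN/m (0→w₀ over full span):
  y_2 = -w₀x²(L-x)²(x+2L)/(120LEI) = -4·6²·(10-6)²·(6+2·10)/(120·10·50000) = -78/78125 m
Superposition: y = Σ y_i = -981/156250 m ≈ -0.006278 m

y(6) = -981/156250 m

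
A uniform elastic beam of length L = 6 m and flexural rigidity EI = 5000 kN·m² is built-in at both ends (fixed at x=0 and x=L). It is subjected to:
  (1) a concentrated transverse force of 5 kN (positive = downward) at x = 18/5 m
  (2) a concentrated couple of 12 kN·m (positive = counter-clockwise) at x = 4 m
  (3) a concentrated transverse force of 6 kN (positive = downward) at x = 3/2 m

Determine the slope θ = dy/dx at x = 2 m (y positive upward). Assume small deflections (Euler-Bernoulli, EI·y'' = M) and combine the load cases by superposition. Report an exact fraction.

Load 1 — point force P=5 kN at a=18/5 m (b=L-a=12/5):
  θ_1 = -Pb²x(2aL-(3a+b)x)/(2L³EI)  [x≤a] = -5·(12/5)²·2·(2·(18/5)·6-(3·(18/5)+(12/5))·2)/(2·6³·5000) = -7/15625 rad
Load 2 — applied couple M₀=12 kN·m at a=4 m (b=L-a=2):
  θ_2 = (R_Ax²/2 - M_Ax)/EI  [x≤a] with R_A=8/3, M_A=4 = ((8/3)·2²/2 - 4·2)/5000 = -1/1875 rad
Load 3 — point force P=6 kN at a=3/2 m (b=L-a=9/2):
  θ_3 = Pa²(L-x)(2bL-(3b+a)(L-x))/(2L³EI)  [x>a] = 6·(3/2)²·(6-2)·(2·(9/2)·6-(3·(9/2)+(3/2))·(6-2))/(2·6³·5000) = -3/20000 rad
Superposition: θ = Σ θ_i = -1697/1500000 rad ≈ -0.001131 rad

θ(2) = -1697/1500000 rad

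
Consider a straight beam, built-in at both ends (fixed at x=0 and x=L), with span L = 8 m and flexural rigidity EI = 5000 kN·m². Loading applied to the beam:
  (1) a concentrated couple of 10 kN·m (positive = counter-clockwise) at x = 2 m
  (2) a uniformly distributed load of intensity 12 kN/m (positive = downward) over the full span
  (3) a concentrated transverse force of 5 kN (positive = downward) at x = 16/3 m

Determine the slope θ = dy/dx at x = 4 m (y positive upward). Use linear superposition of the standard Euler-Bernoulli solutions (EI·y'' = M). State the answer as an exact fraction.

θ(4) = -59/108000 rad

Load 1 — applied couple M₀=10 kN·m at a=2 m (b=L-a=6):
  θ_1 = (R_Ax²/2 - M_Ax - M₀(x-a))/EI  [x>a] with R_A=45/32, M_A=-15/8 = ((45/32)·4²/2 - (-15/8)·4 - 10·(4-2))/5000 = -1/4000 rad
Load 2 — uniform load w=12 kN/m over full span:
  θ_2 = -wx(L-x)(L-2x)/(12EI) = -12·4·(8-4)·(8-2·4)/(12·5000) = 0 rad
Load 3 — point force P=5 kN at a=16/3 m (b=L-a=8/3):
  θ_3 = -Pb²x(2aL-(3a+b)x)/(2L³EI)  [x≤a] = -5·(8/3)²·4·(2·(16/3)·8-(3·(16/3)+(8/3))·4)/(2·8³·5000) = -1/3375 rad
Superposition: θ = Σ θ_i = -59/108000 rad ≈ -0.000546 rad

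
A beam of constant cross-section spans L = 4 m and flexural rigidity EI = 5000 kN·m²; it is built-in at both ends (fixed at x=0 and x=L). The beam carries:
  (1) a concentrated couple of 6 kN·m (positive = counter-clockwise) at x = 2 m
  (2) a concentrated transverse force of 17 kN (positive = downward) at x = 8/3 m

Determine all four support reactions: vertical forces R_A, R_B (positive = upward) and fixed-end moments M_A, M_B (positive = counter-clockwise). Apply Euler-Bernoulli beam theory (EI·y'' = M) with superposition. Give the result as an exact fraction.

R_A = 719/108 kN, M_A = 353/54 kN·m, R_B = 1117/108 kN, M_B = -463/54 kN·m

Load 1 — applied couple M₀=6 kN·m at a=2 m (b=L-a=2):
  R_A = 6M₀ab/L³ = 6·6·2·2/4³ = 9/4 kN
  M_A = M₀b(2a-b)/L² = 6·2·(2·2-2)/4² = 3/2 kN·m
  R_B = -6M₀ab/L³ = -6·6·2·2/4³ = -9/4 kN
  M_B = M₀a(2b-a)/L² = 6·2·(2·2-2)/4² = 3/2 kN·m
Load 2 — point force P=17 kN at a=8/3 m (b=L-a=4/3):
  R_A = Pb²(3a+b)/L³ = 17·(4/3)²·(3·(8/3)+(4/3))/4³ = 119/27 kN
  M_A = Pab²/L² = 17·(8/3)·(4/3)²/4² = 136/27 kN·m
  R_B = Pa²(a+3b)/L³ = 17·(8/3)²·((8/3)+3·(4/3))/4³ = 340/27 kN
  M_B = -Pa²b/L² = -17·(8/3)²·(4/3)/4² = -272/27 kN·m
Superposition: R_A = 719/108 kN, M_A = 353/54 kN·m, R_B = 1117/108 kN, M_B = -463/54 kN·m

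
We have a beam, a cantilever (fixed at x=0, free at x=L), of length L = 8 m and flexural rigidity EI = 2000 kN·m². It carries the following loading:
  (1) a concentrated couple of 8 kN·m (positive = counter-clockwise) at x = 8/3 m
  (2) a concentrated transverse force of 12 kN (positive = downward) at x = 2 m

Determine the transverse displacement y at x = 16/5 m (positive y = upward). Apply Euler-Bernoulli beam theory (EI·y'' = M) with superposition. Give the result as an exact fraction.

y(16/5) = -59/5625 m

Load 1 — applied couple M₀=8 kN·m at a=8/3 m (b=L-a=16/3):
  y_1 = M₀a(2x-a)/(2EI)  [x>a] = 8·(8/3)·(2·(16/5)-(8/3))/(2·2000) = 112/5625 m
Load 2 — point force P=12 kN at a=2 m (b=L-a=6):
  y_2 = -Pa²(3x-a)/(6EI)  [x>a] = -12·2²·(3·(16/5)-2)/(6·2000) = -19/625 m
Superposition: y = Σ y_i = -59/5625 m ≈ -0.010489 m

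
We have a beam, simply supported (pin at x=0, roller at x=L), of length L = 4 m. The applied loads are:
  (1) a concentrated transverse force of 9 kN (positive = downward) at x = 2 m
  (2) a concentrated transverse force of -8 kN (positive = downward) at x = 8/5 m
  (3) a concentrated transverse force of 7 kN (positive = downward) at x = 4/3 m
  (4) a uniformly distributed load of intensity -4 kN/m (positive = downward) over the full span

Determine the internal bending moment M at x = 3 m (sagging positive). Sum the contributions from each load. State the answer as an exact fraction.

M(3) = -71/30 kN·m

Load 1 — point force P=9 kN at a=2 m (b=L-a=2):
  M_1 = Pa(L-x)/L  [x>a] = 9·2·(4-3)/4 = 9/2 kN·m
Load 2 — point force P=-8 kN at a=8/5 m (b=L-a=12/5):
  M_2 = Pa(L-x)/L  [x>a] = (-8)·(8/5)·(4-3)/4 = -16/5 kN·m
Load 3 — point force P=7 kN at a=4/3 m (b=L-a=8/3):
  M_3 = Pa(L-x)/L  [x>a] = 7·(4/3)·(4-3)/4 = 7/3 kN·m
Load 4 — uniform load w=-4 kN/m over full span:
  M_4 = wx(L-x)/2 = (-4)·3·(4-3)/2 = -6 kN·m
Superposition: M = Σ M_i = -71/30 kN·m ≈ -2.366667 kN·m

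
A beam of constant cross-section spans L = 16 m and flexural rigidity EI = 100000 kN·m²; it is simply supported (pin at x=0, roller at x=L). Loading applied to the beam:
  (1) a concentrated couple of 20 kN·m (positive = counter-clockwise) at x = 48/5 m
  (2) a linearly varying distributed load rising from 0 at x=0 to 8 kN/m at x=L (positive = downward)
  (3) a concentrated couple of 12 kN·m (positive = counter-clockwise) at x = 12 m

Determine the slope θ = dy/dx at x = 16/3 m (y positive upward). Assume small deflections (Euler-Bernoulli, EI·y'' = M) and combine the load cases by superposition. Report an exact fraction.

θ(16/3) = -45671/12150000 rad

Load 1 — applied couple M₀=20 kN·m at a=48/5 m (b=L-a=32/5):
  θ_1 = (M₀x²/(2L)+C₁)/EI  [x≤a] with C₁=M₀(3b²-L²)/(6L)=-416/15 = (20·(16/3)²/(2·16)+(-416/15))/100000 = -14/140625 rad
Load 2 — triangular load w₀=8 kN/m (0→w₀ over full span):
  θ_2 = -w₀(7L⁴-30L²x²+15x⁴)/(360LEI) = -8·(7·16⁴-30·16²·(16/3)²+15·(16/3)⁴)/(360·16·100000) = -13312/3796875 rad
Load 3 — applied couple M₀=12 kN·m at a=12 m (b=L-a=4):
  θ_3 = (M₀x²/(2L)+C₁)/EI  [x≤a] with C₁=M₀(3b²-L²)/(6L)=-26 = (12·(16/3)²/(2·16)+(-26))/100000 = -23/150000 rad
Superposition: θ = Σ θ_i = -45671/12150000 rad ≈ -0.003759 rad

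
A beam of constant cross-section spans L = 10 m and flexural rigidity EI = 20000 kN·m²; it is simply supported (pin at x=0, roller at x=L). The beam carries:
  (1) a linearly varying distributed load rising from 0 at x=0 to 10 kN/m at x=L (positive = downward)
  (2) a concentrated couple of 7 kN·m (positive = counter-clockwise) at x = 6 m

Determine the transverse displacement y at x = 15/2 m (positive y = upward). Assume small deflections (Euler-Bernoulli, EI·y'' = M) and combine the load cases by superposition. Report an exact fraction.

y(15/2) = -375067/15360000 m

Load 1 — triangular load w₀=10 kN/m (0→w₀ over full span):
  y_1 = -w₀x(7L⁴-10L²x²+3x⁴)/(360LEI) = -10·(15/2)·(7·10⁴-10·10²·(15/2)²+3·(15/2)⁴)/(360·10·20000) = -595/24576 m
Load 2 — applied couple M₀=7 kN·m at a=6 m (b=L-a=4):
  y_2 = (M₀x³/(6L)-M₀(x-a)²/2+C₁x)/EI  [x>a] with C₁=M₀(3b²-L²)/(6L)=-91/15 = (7·(15/2)³/(6·10)-7·((15/2)-6)²/2+(-91/15)·(15/2))/20000 = -133/640000 m
Superposition: y = Σ y_i = -375067/15360000 m ≈ -0.024418 m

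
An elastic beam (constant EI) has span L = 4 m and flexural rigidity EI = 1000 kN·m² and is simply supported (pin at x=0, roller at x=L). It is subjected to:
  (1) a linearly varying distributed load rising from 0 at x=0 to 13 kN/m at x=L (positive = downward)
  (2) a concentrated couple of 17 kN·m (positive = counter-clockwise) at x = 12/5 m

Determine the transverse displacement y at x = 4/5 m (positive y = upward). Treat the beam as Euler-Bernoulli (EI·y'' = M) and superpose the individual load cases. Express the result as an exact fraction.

Load 1 — triangular load w₀=13 kN/m (0→w₀ over full span):
  y_1 = -w₀x(7L⁴-10L²x²+3x⁴)/(360LEI) = -13·(4/5)·(7·4⁴-10·4²·(4/5)²+3·(4/5)⁴)/(360·4·1000) = -71552/5859375 m
Load 2 — applied couple M₀=17 kN·m at a=12/5 m (b=L-a=8/5):
  y_2 = (M₀x³/(6L)+C₁x)/EI  [x≤a] with C₁=M₀(3b²-L²)/(6L)=-442/75 = (17·(4/5)³/(6·4)+(-442/75)·(4/5))/1000 = -68/15625 m
Superposition: y = Σ y_i = -97052/5859375 m ≈ -0.016564 m

y(4/5) = -97052/5859375 m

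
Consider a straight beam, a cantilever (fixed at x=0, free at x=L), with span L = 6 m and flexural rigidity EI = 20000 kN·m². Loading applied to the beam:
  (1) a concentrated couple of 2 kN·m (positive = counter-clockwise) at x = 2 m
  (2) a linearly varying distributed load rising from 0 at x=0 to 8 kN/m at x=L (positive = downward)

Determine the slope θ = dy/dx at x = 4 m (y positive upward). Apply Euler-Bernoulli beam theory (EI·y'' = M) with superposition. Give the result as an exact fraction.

Load 1 — applied couple M₀=2 kN·m at a=2 m (b=L-a=4):
  θ_1 = M₀a/EI  [x>a] = 2·2/20000 = 1/5000 rad
Load 2 — triangular load w₀=8 kN/m (0→w₀ over full span):
  θ_2 = (w₀Lx²/4-w₀L²x/3-w₀x⁴/(24L))/EI = (8·6·4²/4-8·6²·4/3-8·4⁴/(24·6))/20000 = -58/5625 rad
Superposition: θ = Σ θ_i = -91/9000 rad ≈ -0.010111 rad

θ(4) = -91/9000 rad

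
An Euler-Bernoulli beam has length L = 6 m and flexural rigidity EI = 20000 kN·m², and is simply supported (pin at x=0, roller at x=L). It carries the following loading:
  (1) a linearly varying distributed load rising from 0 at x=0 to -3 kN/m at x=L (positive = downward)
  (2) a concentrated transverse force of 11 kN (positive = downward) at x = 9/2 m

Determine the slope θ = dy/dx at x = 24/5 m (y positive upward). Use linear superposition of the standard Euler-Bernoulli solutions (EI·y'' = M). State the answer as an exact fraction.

θ(24/5) = 96309/400000000 rad

Load 1 — triangular load w₀=-3 kN/m (0→w₀ over full span):
  θ_1 = -w₀(7L⁴-30L²x²+15x⁴)/(360LEI) = -(-3)·(7·6⁴-30·6²·(24/5)²+15·(24/5)⁴)/(360·6·20000) = -6813/12500000 rad
Load 2 — point force P=11 kN at a=9/2 m (b=L-a=3/2):
  θ_2 = -Pa(2L²-6Lx+3x²+a²)/(6LEI)  [x>a] = -11·(9/2)·(2·6²-6·6·(24/5)+3·(24/5)²+(9/2)²)/(6·6·20000) = 12573/16000000 rad
Superposition: θ = Σ θ_i = 96309/400000000 rad ≈ 0.000241 rad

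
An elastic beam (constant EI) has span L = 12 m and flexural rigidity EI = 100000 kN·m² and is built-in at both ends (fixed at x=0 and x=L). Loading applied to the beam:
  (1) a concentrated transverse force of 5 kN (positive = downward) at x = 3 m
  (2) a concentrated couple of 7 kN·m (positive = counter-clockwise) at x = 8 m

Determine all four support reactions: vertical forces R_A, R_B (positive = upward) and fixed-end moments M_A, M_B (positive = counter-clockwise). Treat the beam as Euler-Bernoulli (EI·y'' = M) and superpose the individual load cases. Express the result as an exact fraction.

R_A = 1439/288 kN, M_A = 517/48 kN·m, R_B = 1/288 kN, M_B = -45/16 kN·m

Load 1 — point force P=5 kN at a=3 m (b=L-a=9):
  R_A = Pb²(3a+b)/L³ = 5·9²·(3·3+9)/12³ = 135/32 kN
  M_A = Pab²/L² = 5·3·9²/12² = 135/16 kN·m
  R_B = Pa²(a+3b)/L³ = 5·3²·(3+3·9)/12³ = 25/32 kN
  M_B = -Pa²b/L² = -5·3²·9/12² = -45/16 kN·m
Load 2 — applied couple M₀=7 kN·m at a=8 m (b=L-a=4):
  R_A = 6M₀ab/L³ = 6·7·8·4/12³ = 7/9 kN
  M_A = M₀b(2a-b)/L² = 7·4·(2·8-4)/12² = 7/3 kN·m
  R_B = -6M₀ab/L³ = -6·7·8·4/12³ = -7/9 kN
  M_B = M₀a(2b-a)/L² = 7·8·(2·4-8)/12² = 0 kN·m
Superposition: R_A = 1439/288 kN, M_A = 517/48 kN·m, R_B = 1/288 kN, M_B = -45/16 kN·m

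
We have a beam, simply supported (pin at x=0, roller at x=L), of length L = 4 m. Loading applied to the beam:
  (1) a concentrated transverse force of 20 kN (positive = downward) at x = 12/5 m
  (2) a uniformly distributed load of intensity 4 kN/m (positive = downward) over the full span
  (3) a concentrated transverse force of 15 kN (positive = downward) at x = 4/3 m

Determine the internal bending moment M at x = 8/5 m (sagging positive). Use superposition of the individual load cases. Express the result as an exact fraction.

Load 1 — point force P=20 kN at a=12/5 m (b=L-a=8/5):
  M_1 = Pbx/L  [x≤a] = 20·(8/5)·(8/5)/4 = 64/5 kN·m
Load 2 — uniform load w=4 kN/m over full span:
  M_2 = wx(L-x)/2 = 4·(8/5)·(4-(8/5))/2 = 192/25 kN·m
Load 3 — point force P=15 kN at a=4/3 m (b=L-a=8/3):
  M_3 = Pa(L-x)/L  [x>a] = 15·(4/3)·(4-(8/5))/4 = 12 kN·m
Superposition: M = Σ M_i = 812/25 kN·m ≈ 32.480000 kN·m

M(8/5) = 812/25 kN·m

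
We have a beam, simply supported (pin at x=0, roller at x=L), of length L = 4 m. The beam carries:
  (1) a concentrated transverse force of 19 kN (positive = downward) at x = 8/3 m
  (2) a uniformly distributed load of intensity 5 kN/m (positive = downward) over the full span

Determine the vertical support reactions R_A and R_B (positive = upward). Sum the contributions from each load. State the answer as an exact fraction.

Load 1 — point force P=19 kN at a=8/3 m (b=L-a=4/3):
  R_A = Pb/L = 19·(4/3)/4 = 19/3 kN
  R_B = Pa/L = 19·(8/3)/4 = 38/3 kN
Load 2 — uniform load w=5 kN/m over full span:
  R_A = wL/2 = 5·4/2 = 10 kN
  R_B = wL/2 = 5·4/2 = 10 kN
Superposition: R_A = 49/3 kN, R_B = 68/3 kN

R_A = 49/3 kN, R_B = 68/3 kN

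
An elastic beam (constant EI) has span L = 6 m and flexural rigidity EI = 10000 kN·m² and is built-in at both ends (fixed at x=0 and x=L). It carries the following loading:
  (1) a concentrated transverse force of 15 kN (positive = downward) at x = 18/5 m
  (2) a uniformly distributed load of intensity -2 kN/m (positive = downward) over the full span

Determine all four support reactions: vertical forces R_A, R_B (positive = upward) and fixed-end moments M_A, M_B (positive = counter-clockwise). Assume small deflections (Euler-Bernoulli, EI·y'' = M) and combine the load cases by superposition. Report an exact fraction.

Load 1 — point force P=15 kN at a=18/5 m (b=L-a=12/5):
  R_A = Pb²(3a+b)/L³ = 15·(12/5)²·(3·(18/5)+(12/5))/6³ = 132/25 kN
  M_A = Pab²/L² = 15·(18/5)·(12/5)²/6² = 216/25 kN·m
  R_B = Pa²(a+3b)/L³ = 15·(18/5)²·((18/5)+3·(12/5))/6³ = 243/25 kN
  M_B = -Pa²b/L² = -15·(18/5)²·(12/5)/6² = -324/25 kN·m
Load 2 — uniform load w=-2 kN/m over full span:
  R_A = wL/2 = (-2)·6/2 = -6 kN
  M_A = wL²/12 = (-2)·6²/12 = -6 kN·m
  R_B = wL/2 = (-2)·6/2 = -6 kN
  M_B = -wL²/12 = -(-2)·6²/12 = 6 kN·m
Superposition: R_A = -18/25 kN, M_A = 66/25 kN·m, R_B = 93/25 kN, M_B = -174/25 kN·m

R_A = -18/25 kN, M_A = 66/25 kN·m, R_B = 93/25 kN, M_B = -174/25 kN·m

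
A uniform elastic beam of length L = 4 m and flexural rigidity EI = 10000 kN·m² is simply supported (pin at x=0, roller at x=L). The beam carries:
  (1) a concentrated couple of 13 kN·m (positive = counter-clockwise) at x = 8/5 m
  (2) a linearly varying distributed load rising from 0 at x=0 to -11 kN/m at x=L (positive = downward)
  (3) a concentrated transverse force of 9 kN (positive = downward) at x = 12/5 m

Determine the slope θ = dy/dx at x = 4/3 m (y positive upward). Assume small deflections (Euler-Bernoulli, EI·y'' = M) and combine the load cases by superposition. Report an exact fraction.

Load 1 — applied couple M₀=13 kN·m at a=8/5 m (b=L-a=12/5):
  θ_1 = (M₀x²/(2L)+C₁)/EI  [x≤a] with C₁=M₀(3b²-L²)/(6L)=52/75 = (13·(4/3)²/(2·4)+(52/75))/10000 = 403/1125000 rad
Load 2 — triangular load w₀=-11 kN/m (0→w₀ over full span):
  θ_2 = -w₀(7L⁴-30L²x²+15x⁴)/(360LEI) = -(-11)·(7·4⁴-30·4²·(4/3)²+15·(4/3)⁴)/(360·4·10000) = 572/759375 rad
Load 3 — point force P=9 kN at a=12/5 m (b=L-a=8/5):
  θ_3 = -Pb(L²-b²-3x²)/(6LEI)  [x≤a] = -9·(8/5)·(4²-(8/5)²-3·(4/3)²)/(6·4·10000) = -38/78125 rad
Superposition: θ = Σ θ_i = 94933/151875000 rad ≈ 0.000625 rad

θ(4/3) = 94933/151875000 rad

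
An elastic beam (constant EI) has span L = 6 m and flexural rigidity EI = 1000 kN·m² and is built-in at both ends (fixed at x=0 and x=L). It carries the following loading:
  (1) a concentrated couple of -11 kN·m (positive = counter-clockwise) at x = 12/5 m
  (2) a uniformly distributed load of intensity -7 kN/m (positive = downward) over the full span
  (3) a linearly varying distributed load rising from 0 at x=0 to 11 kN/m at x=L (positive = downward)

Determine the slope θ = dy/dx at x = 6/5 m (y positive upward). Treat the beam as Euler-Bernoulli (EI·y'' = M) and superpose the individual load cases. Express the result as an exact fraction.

θ(6/5) = 909/312500 rad

Load 1 — applied couple M₀=-11 kN·m at a=12/5 m (b=L-a=18/5):
  θ_1 = (R_Ax²/2 - M_Ax)/EI  [x≤a] with R_A=-66/25, M_A=-33/25 = ((-66/25)·(6/5)²/2 - (-33/25)·(6/5))/1000 = -99/312500 rad
Load 2 — uniform load w=-7 kN/m over full span:
  θ_2 = -wx(L-x)(L-2x)/(12EI) = -(-7)·(6/5)·(6-(6/5))·(6-2·(6/5))/(12·1000) = 189/15625 rad
Load 3 — triangular load w₀=11 kN/m (0→w₀ over full span):
  θ_3 = -w₀(2x(L-x)(L-2x)(x+2L)+x²(L-x)²)/(120LEI) = -11·(2·(6/5)·(6-(6/5))·(6-2·(6/5))·((6/5)+2·6)+(6/5)²·(6-(6/5))²)/(120·6·1000) = -693/78125 rad
Superposition: θ = Σ θ_i = 909/312500 rad ≈ 0.002909 rad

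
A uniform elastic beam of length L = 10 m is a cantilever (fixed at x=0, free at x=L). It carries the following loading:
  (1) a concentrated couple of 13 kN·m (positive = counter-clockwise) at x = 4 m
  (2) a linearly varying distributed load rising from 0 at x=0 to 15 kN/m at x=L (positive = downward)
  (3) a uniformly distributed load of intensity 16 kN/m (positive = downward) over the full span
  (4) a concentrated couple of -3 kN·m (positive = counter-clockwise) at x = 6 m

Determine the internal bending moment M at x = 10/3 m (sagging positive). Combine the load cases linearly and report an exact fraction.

Load 1 — applied couple M₀=13 kN·m at a=4 m (b=L-a=6):
  M_1 = M₀  [x≤a] = 13 = 13 kN·m
Load 2 — triangular load w₀=15 kN/m (0→w₀ over full span):
  M_2 = w₀Lx/2 - w₀L²/3 - w₀x³/(6L) = 15·10·(10/3)/2 - 15·10²/3 - 15·(10/3)³/(6·10) = -7000/27 kN·m
Load 3 — uniform load w=16 kN/m over full span:
  M_3 = -w(L-x)²/2 = -16·(10-(10/3))²/2 = -3200/9 kN·m
Load 4 — applied couple M₀=-3 kN·m at a=6 m (b=L-a=4):
  M_4 = M₀  [x≤a] = (-3) = -3 kN·m
Superposition: M = Σ M_i = -16330/27 kN·m ≈ -604.814815 kN·m

M(10/3) = -16330/27 kN·m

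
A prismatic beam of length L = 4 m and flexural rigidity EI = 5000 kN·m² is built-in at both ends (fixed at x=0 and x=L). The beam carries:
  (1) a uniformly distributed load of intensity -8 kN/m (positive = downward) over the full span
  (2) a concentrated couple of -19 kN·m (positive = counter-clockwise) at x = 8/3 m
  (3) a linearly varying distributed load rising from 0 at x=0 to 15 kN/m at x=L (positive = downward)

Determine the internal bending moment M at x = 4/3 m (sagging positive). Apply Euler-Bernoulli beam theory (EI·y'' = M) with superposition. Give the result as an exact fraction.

Load 1 — uniform load w=-8 kN/m over full span:
  M_1 = wLx/2 - wL²/12 - wx²/2 = (-8)·4·(4/3)/2 - (-8)·4²/12 - (-8)·(4/3)²/2 = -32/9 kN·m
Load 2 — applied couple M₀=-19 kN·m at a=8/3 m (b=L-a=4/3):
  M_2 = R_Ax - M_A  [x≤a] with R_A=-19/3, M_A=-19/3 = (-19/3)·(4/3) - (-19/3) = -19/9 kN·m
Load 3 — triangular load w₀=15 kN/m (0→w₀ over full span):
  M_3 = 3w₀Lx/20 - w₀L²/30 - w₀x³/(6L) = 3·15·4·(4/3)/20 - 15·4²/30 - 15·(4/3)³/(6·4) = 68/27 kN·m
Superposition: M = Σ M_i = -85/27 kN·m ≈ -3.148148 kN·m

M(4/3) = -85/27 kN·m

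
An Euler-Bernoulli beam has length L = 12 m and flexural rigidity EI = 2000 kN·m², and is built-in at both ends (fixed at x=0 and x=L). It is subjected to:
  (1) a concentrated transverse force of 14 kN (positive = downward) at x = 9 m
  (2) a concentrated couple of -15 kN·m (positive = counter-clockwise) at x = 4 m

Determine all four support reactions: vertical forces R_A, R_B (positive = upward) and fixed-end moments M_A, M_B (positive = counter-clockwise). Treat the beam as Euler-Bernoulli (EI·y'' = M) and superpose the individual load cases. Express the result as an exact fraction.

Load 1 — point force P=14 kN at a=9 m (b=L-a=3):
  R_A = Pb²(3a+b)/L³ = 14·3²·(3·9+3)/12³ = 35/16 kN
  M_A = Pab²/L² = 14·9·3²/12² = 63/8 kN·m
  R_B = Pa²(a+3b)/L³ = 14·9²·(9+3·3)/12³ = 189/16 kN
  M_B = -Pa²b/L² = -14·9²·3/12² = -189/8 kN·m
Load 2 — applied couple M₀=-15 kN·m at a=4 m (b=L-a=8):
  R_A = 6M₀ab/L³ = 6·(-15)·4·8/12³ = -5/3 kN
  M_A = M₀b(2a-b)/L² = (-15)·8·(2·4-8)/12² = 0 kN·m
  R_B = -6M₀ab/L³ = -6·(-15)·4·8/12³ = 5/3 kN
  M_B = M₀a(2b-a)/L² = (-15)·4·(2·8-4)/12² = -5 kN·m
Superposition: R_A = 25/48 kN, M_A = 63/8 kN·m, R_B = 647/48 kN, M_B = -229/8 kN·m

R_A = 25/48 kN, M_A = 63/8 kN·m, R_B = 647/48 kN, M_B = -229/8 kN·m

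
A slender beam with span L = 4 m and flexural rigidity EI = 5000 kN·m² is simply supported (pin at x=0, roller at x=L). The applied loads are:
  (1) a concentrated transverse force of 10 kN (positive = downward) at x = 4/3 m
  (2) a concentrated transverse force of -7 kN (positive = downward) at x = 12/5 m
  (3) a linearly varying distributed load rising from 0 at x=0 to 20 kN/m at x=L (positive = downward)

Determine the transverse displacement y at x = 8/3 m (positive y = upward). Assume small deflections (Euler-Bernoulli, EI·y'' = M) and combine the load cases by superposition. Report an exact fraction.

y(8/3) = -355036/56953125 m

Load 1 — point force P=10 kN at a=4/3 m (b=L-a=8/3):
  y_1 = -Pa(L-x)(2Lx-a²-x²)/(6LEI)  [x>a] = -10·(4/3)·(4-(8/3))·(2·4·(8/3)-(4/3)²-(8/3)²)/(6·4·5000) = -56/30375 m
Load 2 — point force P=-7 kN at a=12/5 m (b=L-a=8/5):
  y_2 = -Pa(L-x)(2Lx-a²-x²)/(6LEI)  [x>a] = -(-7)·(12/5)·(4-(8/3))·(2·4·(8/3)-(12/5)²-(8/3)²)/(6·4·5000) = 3332/2109375 m
Load 3 — triangular load w₀=20 kN/m (0→w₀ over full span):
  y_3 = -w₀x(7L⁴-10L²x²+3x⁴)/(360LEI) = -20·(8/3)·(7·4⁴-10·4²·(8/3)²+3·(8/3)⁴)/(360·4·5000) = -544/91125 m
Superposition: y = Σ y_i = -355036/56953125 m ≈ -0.006234 m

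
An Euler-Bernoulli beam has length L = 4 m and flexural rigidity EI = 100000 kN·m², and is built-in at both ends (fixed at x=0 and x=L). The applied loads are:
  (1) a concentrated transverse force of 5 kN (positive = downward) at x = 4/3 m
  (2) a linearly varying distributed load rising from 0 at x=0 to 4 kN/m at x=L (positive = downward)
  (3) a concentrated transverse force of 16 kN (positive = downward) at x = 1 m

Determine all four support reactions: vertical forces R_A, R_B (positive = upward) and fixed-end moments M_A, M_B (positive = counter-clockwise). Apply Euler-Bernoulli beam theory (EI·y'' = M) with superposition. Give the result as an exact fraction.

Load 1 — point force P=5 kN at a=4/3 m (b=L-a=8/3):
  R_A = Pb²(3a+b)/L³ = 5·(8/3)²·(3·(4/3)+(8/3))/4³ = 100/27 kN
  M_A = Pab²/L² = 5·(4/3)·(8/3)²/4² = 80/27 kN·m
  R_B = Pa²(a+3b)/L³ = 5·(4/3)²·((4/3)+3·(8/3))/4³ = 35/27 kN
  M_B = -Pa²b/L² = -5·(4/3)²·(8/3)/4² = -40/27 kN·m
Load 2 — triangular load w₀=4 kN/m (0→w₀ over full span):
  R_A = 3w₀L/20 = 3·4·4/20 = 12/5 kN
  M_A = w₀L²/30 = 4·4²/30 = 32/15 kN·m
  R_B = 7w₀L/20 = 7·4·4/20 = 28/5 kN
  M_B = -w₀L²/20 = -4·4²/20 = -16/5 kN·m
Load 3 — point force P=16 kN at a=1 m (b=L-a=3):
  R_A = Pb²(3a+b)/L³ = 16·3²·(3·1+3)/4³ = 27/2 kN
  M_A = Pab²/L² = 16·1·3²/4² = 9 kN·m
  R_B = Pa²(a+3b)/L³ = 16·1²·(1+3·3)/4³ = 5/2 kN
  M_B = -Pa²b/L² = -16·1²·3/4² = -3 kN·m
Superposition: R_A = 5293/270 kN, M_A = 1903/135 kN·m, R_B = 2537/270 kN, M_B = -1037/135 kN·m

R_A = 5293/270 kN, M_A = 1903/135 kN·m, R_B = 2537/270 kN, M_B = -1037/135 kN·m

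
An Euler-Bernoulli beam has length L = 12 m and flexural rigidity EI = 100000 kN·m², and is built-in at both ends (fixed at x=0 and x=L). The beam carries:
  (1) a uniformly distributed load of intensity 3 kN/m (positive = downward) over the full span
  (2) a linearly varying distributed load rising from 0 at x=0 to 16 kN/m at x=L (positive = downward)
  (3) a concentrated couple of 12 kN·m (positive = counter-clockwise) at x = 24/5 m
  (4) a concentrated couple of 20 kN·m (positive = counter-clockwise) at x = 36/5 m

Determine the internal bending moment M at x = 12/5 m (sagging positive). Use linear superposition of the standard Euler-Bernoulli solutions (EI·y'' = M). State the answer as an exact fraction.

M(12/5) = -1352/125 kN·m

Load 1 — uniform load w=3 kN/m over full span:
  M_1 = wLx/2 - wL²/12 - wx²/2 = 3·12·(12/5)/2 - 3·12²/12 - 3·(12/5)²/2 = -36/25 kN·m
Load 2 — triangular load w₀=16 kN/m (0→w₀ over full span):
  M_2 = 3w₀Lx/20 - w₀L²/30 - w₀x³/(6L) = 3·16·12·(12/5)/20 - 16·12²/30 - 16·(12/5)³/(6·12) = -1344/125 kN·m
Load 3 — applied couple M₀=12 kN·m at a=24/5 m (b=L-a=36/5):
  M_3 = R_Ax - M_A  [x≤a] with R_A=36/25, M_A=36/25 = (36/25)·(12/5) - (36/25) = 252/125 kN·m
Load 4 — applied couple M₀=20 kN·m at a=36/5 m (b=L-a=24/5):
  M_4 = R_Ax - M_A  [x≤a] with R_A=12/5, M_A=32/5 = (12/5)·(12/5) - (32/5) = -16/25 kN·m
Superposition: M = Σ M_i = -1352/125 kN·m ≈ -10.816000 kN·m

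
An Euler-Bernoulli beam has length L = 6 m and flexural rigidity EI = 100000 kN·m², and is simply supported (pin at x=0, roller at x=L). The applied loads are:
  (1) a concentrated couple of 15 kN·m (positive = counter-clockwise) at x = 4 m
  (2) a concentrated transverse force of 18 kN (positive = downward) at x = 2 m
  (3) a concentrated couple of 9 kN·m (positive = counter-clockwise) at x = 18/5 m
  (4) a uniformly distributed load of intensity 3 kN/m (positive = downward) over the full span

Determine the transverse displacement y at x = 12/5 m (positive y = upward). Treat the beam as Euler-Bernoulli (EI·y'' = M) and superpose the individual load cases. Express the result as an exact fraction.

Load 1 — applied couple M₀=15 kN·m at a=4 m (b=L-a=2):
  y_1 = (M₀x³/(6L)+C₁x)/EI  [x≤a] with C₁=M₀(3b²-L²)/(6L)=-10 = (15·(12/5)³/(6·6)+(-10)·(12/5))/100000 = -57/312500 m
Load 2 — point force P=18 kN at a=2 m (b=L-a=4):
  y_2 = -Pa(L-x)(2Lx-a²-x²)/(6LEI)  [x>a] = -18·2·(6-(12/5))·(2·6·(12/5)-2²-(12/5)²)/(6·6·100000) = -1071/1562500 m
Load 3 — applied couple M₀=9 kN·m at a=18/5 m (b=L-a=12/5):
  y_3 = (M₀x³/(6L)+C₁x)/EI  [x≤a] with C₁=M₀(3b²-L²)/(6L)=-117/25 = (9·(12/5)³/(6·6)+(-117/25)·(12/5))/100000 = -243/3125000 m
Load 4 — uniform load w=3 kN/m over full span:
  y_4 = -wx(L³-2Lx²+x³)/(24EI) = -3·(12/5)·(6³-2·6·(12/5)²+(12/5)³)/(24·100000) = -7533/15625000 m
Superposition: y = Σ y_i = -5577/3906250 m ≈ -0.001428 m

y(12/5) = -5577/3906250 m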